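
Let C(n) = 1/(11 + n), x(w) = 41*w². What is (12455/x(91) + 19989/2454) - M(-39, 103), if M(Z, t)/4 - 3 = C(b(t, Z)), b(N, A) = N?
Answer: -60993783167/15830506146 ≈ -3.8529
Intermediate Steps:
M(Z, t) = 12 + 4/(11 + t)
(12455/x(91) + 19989/2454) - M(-39, 103) = (12455/((41*91²)) + 19989/2454) - 4*(34 + 3*103)/(11 + 103) = (12455/((41*8281)) + 19989*(1/2454)) - 4*(34 + 309)/114 = (12455/339521 + 6663/818) - 4*343/114 = (12455*(1/339521) + 6663/818) - 1*686/57 = (12455/339521 + 6663/818) - 686/57 = 2272416613/277728178 - 686/57 = -60993783167/15830506146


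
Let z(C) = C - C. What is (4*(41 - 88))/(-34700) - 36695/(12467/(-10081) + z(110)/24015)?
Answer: 3209076495074/108151225 ≈ 29672.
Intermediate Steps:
z(C) = 0
(4*(41 - 88))/(-34700) - 36695/(12467/(-10081) + z(110)/24015) = (4*(41 - 88))/(-34700) - 36695/(12467/(-10081) + 0/24015) = (4*(-47))*(-1/34700) - 36695/(12467*(-1/10081) + 0*(1/24015)) = -188*(-1/34700) - 36695/(-12467/10081 + 0) = 47/8675 - 36695/(-12467/10081) = 47/8675 - 36695*(-10081/12467) = 47/8675 + 369922295/12467 = 3209076495074/108151225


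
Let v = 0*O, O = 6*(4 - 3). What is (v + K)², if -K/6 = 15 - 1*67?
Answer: 97344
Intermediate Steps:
O = 6 (O = 6*1 = 6)
v = 0 (v = 0*6 = 0)
K = 312 (K = -6*(15 - 1*67) = -6*(15 - 67) = -6*(-52) = 312)
(v + K)² = (0 + 312)² = 312² = 97344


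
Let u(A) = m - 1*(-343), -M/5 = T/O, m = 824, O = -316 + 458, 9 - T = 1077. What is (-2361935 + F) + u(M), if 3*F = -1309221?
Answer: -2797175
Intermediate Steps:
T = -1068 (T = 9 - 1*1077 = 9 - 1077 = -1068)
O = 142
F = -436407 (F = (1/3)*(-1309221) = -436407)
M = 2670/71 (M = -(-5340)/142 = -5*(-534/71) = 2670/71 ≈ 37.606)
u(A) = 1167 (u(A) = 824 - 1*(-343) = 824 + 343 = 1167)
(-2361935 + F) + u(M) = (-2361935 - 436407) + 1167 = -2798342 + 1167 = -2797175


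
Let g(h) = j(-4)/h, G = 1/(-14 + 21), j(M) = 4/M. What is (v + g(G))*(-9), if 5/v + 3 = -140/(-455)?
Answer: 558/7 ≈ 79.714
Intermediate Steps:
G = 1/7 ≈ 0.14286
v = -13/7 (v = 5/(-3 - 140/(-455)) = 5/(-3 - 140*(-1/455)) = 5/(-3 + 4/13) = 5/(-35/13) = 5*(-13/35) = -13/7 ≈ -1.8571)
g(h) = -1/h (g(h) = (4/(-4))/h = (4*(-1/4))/h = -1/h)
(v + g(G))*(-9) = (-13/7 - 1/1/7)*(-9) = (-13/7 - 1*7)*(-9) = (-13/7 - 7)*(-9) = -62/7*(-9) = 558/7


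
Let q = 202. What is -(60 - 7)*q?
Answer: -10706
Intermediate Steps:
-(60 - 7)*q = -(60 - 7)*202 = -53*202 = -1*10706 = -10706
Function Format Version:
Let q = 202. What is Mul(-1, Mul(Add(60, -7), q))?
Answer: -10706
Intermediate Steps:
Mul(-1, Mul(Add(60, -7), q)) = Mul(-1, Mul(Add(60, -7), 202)) = Mul(-1, Mul(53, 202)) = Mul(-1, 10706) = -10706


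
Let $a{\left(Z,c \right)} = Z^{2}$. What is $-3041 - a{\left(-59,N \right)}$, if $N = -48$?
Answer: $-6522$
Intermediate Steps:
$-3041 - a{\left(-59,N \right)} = -3041 - \left(-59\right)^{2} = -3041 - 3481 = -6522$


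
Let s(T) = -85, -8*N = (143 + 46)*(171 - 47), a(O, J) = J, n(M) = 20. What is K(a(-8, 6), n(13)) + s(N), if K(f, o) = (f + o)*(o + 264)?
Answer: 7299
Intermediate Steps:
N = -5859/2 (N = -(143 + 46)*(171 - 47)/8 = -189*124/8 = -⅛*23436 = -5859/2 ≈ -2929.5)
K(f, o) = (264 + o)*(f + o) (K(f, o) = (f + o)*(264 + o) = (264 + o)*(f + o))
K(a(-8, 6), n(13)) + s(N) = (20² + 264*6 + 264*20 + 6*20) - 85 = (400 + 1584 + 5280 + 120) - 85 = 7384 - 85 = 7299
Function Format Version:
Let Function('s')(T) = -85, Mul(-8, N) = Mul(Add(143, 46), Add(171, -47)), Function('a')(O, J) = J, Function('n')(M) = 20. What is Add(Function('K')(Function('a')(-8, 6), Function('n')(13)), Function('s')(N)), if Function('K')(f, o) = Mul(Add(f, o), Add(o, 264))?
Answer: 7299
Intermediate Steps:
N = Rational(-5859, 2) (N = Mul(Rational(-1, 8), Mul(Add(143, 46), Add(171, -47))) = Mul(Rational(-1, 8), Mul(189, 124)) = Mul(Rational(-1, 8), 23436) = Rational(-5859, 2) ≈ -2929.5)
Function('K')(f, o) = Mul(Add(264, o), Add(f, o)) (Function('K')(f, o) = Mul(Add(f, o), Add(264, o)) = Mul(Add(264, o), Add(f, o)))
Add(Function('K')(Function('a')(-8, 6), Function('n')(13)), Function('s')(N)) = Add(Add(Pow(20, 2), Mul(264, 6), Mul(264, 20), Mul(6, 20)), -85) = Add(Add(400, 1584, 5280, 120), -85) = Add(7384, -85) = 7299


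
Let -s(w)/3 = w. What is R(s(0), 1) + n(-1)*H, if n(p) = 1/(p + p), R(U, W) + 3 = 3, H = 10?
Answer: -5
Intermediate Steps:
s(w) = -3*w
R(U, W) = 0 (R(U, W) = -3 + 3 = 0)
n(p) = 1/(2*p)
R(s(0), 1) + n(-1)*H = 0 + ((½)/(-1))*10 = 0 + ((½)*(-1))*10 = 0 - ½*10 = 0 - 5 = -5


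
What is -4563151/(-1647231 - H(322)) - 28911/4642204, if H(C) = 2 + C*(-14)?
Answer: 3019369286047/1089409223700 ≈ 2.7716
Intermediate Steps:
H(C) = 2 - 14*C
-4563151/(-1647231 - H(322)) - 28911/4642204 = -4563151/(-1647231 - (2 - 14*322)) - 28911/4642204 = -4563151/(-1647231 - (2 - 4508)) - 28911*1/4642204 = -4563151/(-1647231 - 1*(-4506)) - 28911/4642204 = -4563151/(-1647231 + 4506) - 28911/4642204 = -4563151/(-1642725) - 28911/4642204 = -4563151*(-1/1642725) - 28911/4642204 = 4563151/1642725 - 28911/4642204 = 3019369286047/1089409223700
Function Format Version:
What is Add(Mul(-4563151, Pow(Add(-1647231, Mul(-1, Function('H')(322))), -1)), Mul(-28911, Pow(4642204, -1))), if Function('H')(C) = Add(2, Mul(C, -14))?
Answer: Rational(3019369286047, 1089409223700) ≈ 2.7716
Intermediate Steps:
Function('H')(C) = Add(2, Mul(-14, C))
Add(Mul(-4563151, Pow(Add(-1647231, Mul(-1, Function('H')(322))), -1)), Mul(-28911, Pow(4642204, -1))) = Add(Mul(-4563151, Pow(Add(-1647231, Mul(-1, Add(2, Mul(-14, 322)))), -1)), Mul(-28911, Pow(4642204, -1))) = Add(Mul(-4563151, Pow(Add(-1647231, Mul(-1, Add(2, -4508))), -1)), Mul(-28911, Rational(1, 4642204))) = Add(Mul(-4563151, Pow(Add(-1647231, Mul(-1, -4506)), -1)), Rational(-28911, 4642204)) = Add(Mul(-4563151, Pow(Add(-1647231, 4506), -1)), Rational(-28911, 4642204)) = Add(Mul(-4563151, Pow(-1642725, -1)), Rational(-28911, 4642204)) = Add(Mul(-4563151, Rational(-1, 1642725)), Rational(-28911, 4642204)) = Add(Rational(4563151, 1642725), Rational(-28911, 4642204)) = Rational(3019369286047, 1089409223700)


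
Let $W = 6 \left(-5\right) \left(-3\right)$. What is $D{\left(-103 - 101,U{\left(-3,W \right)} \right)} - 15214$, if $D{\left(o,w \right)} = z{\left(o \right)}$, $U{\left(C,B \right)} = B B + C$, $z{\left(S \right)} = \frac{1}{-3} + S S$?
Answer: $\frac{79205}{3} \approx 26402.0$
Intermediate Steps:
$z{\left(S \right)} = - \frac{1}{3} + S^{2}$
$W = 90$ ($W = \left(-30\right) \left(-3\right) = 90$)
$U{\left(C,B \right)} = C + B^{2}$ ($U{\left(C,B \right)} = B^{2} + C = C + B^{2}$)
$D{\left(o,w \right)} = - \frac{1}{3} + o^{2}$
$D{\left(-103 - 101,U{\left(-3,W \right)} \right)} - 15214 = \left(- \frac{1}{3} + \left(-103 - 101\right)^{2}\right) - 15214 = \left(- \frac{1}{3} + \left(-204\right)^{2}\right) - 15214 = \left(- \frac{1}{3} + 41616\right) - 15214 = \frac{124847}{3} - 15214 = \frac{79205}{3}$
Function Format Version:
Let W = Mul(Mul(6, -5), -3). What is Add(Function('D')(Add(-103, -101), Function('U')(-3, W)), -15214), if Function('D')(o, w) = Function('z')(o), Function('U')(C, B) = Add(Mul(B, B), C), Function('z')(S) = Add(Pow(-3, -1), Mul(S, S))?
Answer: Rational(79205, 3) ≈ 26402.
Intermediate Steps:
Function('z')(S) = Add(Rational(-1, 3), Pow(S, 2))
W = 90 (W = Mul(-30, -3) = 90)
Function('U')(C, B) = Add(C, Pow(B, 2)) (Function('U')(C, B) = Add(Pow(B, 2), C) = Add(C, Pow(B, 2)))
Function('D')(o, w) = Add(Rational(-1, 3), Pow(o, 2))
Add(Function('D')(Add(-103, -101), Function('U')(-3, W)), -15214) = Add(Add(Rational(-1, 3), Pow(Add(-103, -101), 2)), -15214) = Add(Add(Rational(-1, 3), Pow(-204, 2)), -15214) = Add(Add(Rational(-1, 3), 41616), -15214) = Add(Rational(124847, 3), -15214) = Rational(79205, 3)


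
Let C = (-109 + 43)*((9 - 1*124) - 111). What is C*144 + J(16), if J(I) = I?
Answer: 2147920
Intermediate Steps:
C = 14916 (C = -66*((9 - 124) - 111) = -66*(-115 - 111) = -66*(-226) = 14916)
C*144 + J(16) = 14916*144 + 16 = 2147904 + 16 = 2147920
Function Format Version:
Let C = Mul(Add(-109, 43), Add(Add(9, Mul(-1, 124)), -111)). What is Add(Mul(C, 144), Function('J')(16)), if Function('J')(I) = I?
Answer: 2147920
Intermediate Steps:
C = 14916 (C = Mul(-66, Add(Add(9, -124), -111)) = Mul(-66, Add(-115, -111)) = Mul(-66, -226) = 14916)
Add(Mul(C, 144), Function('J')(16)) = Add(Mul(14916, 144), 16) = Add(2147904, 16) = 2147920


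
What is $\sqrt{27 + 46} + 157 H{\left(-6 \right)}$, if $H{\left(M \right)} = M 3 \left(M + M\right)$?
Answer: $33912 + \sqrt{73} \approx 33921.0$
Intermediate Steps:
$H{\left(M \right)} = 6 M^{2}$ ($H{\left(M \right)} = 3 M 2 M = 6 M^{2}$)
$\sqrt{27 + 46} + 157 H{\left(-6 \right)} = \sqrt{27 + 46} + 157 \cdot 6 \left(-6\right)^{2} = \sqrt{73} + 157 \cdot 6 \cdot 36 = \sqrt{73} + 157 \cdot 216 = \sqrt{73} + 33912 = 33912 + \sqrt{73}$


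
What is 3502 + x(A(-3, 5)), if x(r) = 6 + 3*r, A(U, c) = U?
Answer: 3499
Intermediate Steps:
3502 + x(A(-3, 5)) = 3502 + (6 + 3*(-3)) = 3502 + (6 - 9) = 3502 - 3 = 3499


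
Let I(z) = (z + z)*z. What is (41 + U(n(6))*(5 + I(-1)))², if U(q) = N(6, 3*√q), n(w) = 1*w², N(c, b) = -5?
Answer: 36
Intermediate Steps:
n(w) = w²
I(z) = 2*z² (I(z) = (2*z)*z = 2*z²)
U(q) = -5
(41 + U(n(6))*(5 + I(-1)))² = (41 - 5*(5 + 2*(-1)²))² = (41 - 5*(5 + 2*1))² = (41 - 5*(5 + 2))² = (41 - 5*7)² = (41 - 35)² = 6² = 36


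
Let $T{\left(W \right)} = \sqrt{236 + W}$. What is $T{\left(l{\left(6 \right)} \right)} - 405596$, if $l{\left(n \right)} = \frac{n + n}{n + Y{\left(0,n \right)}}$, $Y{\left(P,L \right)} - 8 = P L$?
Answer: $-405596 + \frac{\sqrt{11606}}{7} \approx -4.0558 \cdot 10^{5}$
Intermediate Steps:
$Y{\left(P,L \right)} = 8 + L P$ ($Y{\left(P,L \right)} = 8 + P L = 8 + L P$)
$l{\left(n \right)} = \frac{2 n}{8 + n}$ ($l{\left(n \right)} = \frac{n + n}{n + \left(8 + n 0\right)} = \frac{2 n}{n + \left(8 + 0\right)} = \frac{2 n}{n + 8} = \frac{2 n}{8 + n}$)
$T{\left(l{\left(6 \right)} \right)} - 405596 = \sqrt{236 + 2 \cdot 6 \frac{1}{8 + 6}} - 405596 = \sqrt{236 + 2 \cdot 6 \cdot \frac{1}{14}} - 405596 = \sqrt{236 + \frac{6}{7}} - 405596 = \sqrt{\frac{1658}{7}} - 405596 = \frac{\sqrt{11606}}{7} - 405596 = -405596 + \frac{\sqrt{11606}}{7}$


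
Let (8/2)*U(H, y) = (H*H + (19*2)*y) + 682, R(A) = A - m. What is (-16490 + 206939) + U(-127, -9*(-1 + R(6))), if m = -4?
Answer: 775529/4 ≈ 1.9388e+5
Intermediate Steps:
R(A) = 4 + A (R(A) = A - 1*(-4) = A + 4 = 4 + A)
U(H, y) = 341/2 + H²/4 + 19*y/2 (U(H, y) = ((H*H + (19*2)*y) + 682)/4 = ((H² + 38*y) + 682)/4 = (682 + H² + 38*y)/4 = 341/2 + H²/4 + 19*y/2)
(-16490 + 206939) + U(-127, -9*(-1 + R(6))) = (-16490 + 206939) + (341/2 + (¼)*(-127)² + 19*(-9*(-1 + (4 + 6)))/2) = 190449 + (341/2 + (¼)*16129 + 19*(-9*(-1 + 10))/2) = 190449 + (341/2 + 16129/4 + 19*(-9*9)/2) = 190449 + (341/2 + 16129/4 + (19/2)*(-81)) = 190449 + (341/2 + 16129/4 - 1539/2) = 190449 + 13733/4 = 775529/4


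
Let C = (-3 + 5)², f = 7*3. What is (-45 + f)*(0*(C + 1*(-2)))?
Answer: 0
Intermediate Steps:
f = 21
C = 4 (C = 2² = 4)
(-45 + f)*(0*(C + 1*(-2))) = (-45 + 21)*(0*(4 + 1*(-2))) = -0*(4 - 2) = -0*2 = -24*0 = 0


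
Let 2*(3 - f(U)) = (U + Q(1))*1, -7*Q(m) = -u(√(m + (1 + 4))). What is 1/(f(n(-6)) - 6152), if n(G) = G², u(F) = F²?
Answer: -7/43172 ≈ -0.00016214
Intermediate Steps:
Q(m) = 5/7 + m/7 (Q(m) = -(-1)*(√(m + (1 + 4)))²/7 = -(-1)*(√(m + 5))²/7 = -(-1)*(√(5 + m))²/7 = -(-1)*(5 + m)/7 = -(-5 - m)/7 = 5/7 + m/7)
f(U) = 18/7 - U/2 (f(U) = 3 - (U + (5/7 + (⅐)*1))/2 = 3 - (U + (5/7 + ⅐))/2 = 3 - (U + 6/7)/2 = 3 - (6/7 + U)/2 = 3 + (-3/7 - U/2) = 18/7 - U/2)
1/(f(n(-6)) - 6152) = 1/((18/7 - ½*(-6)²) - 6152) = 1/((18/7 - ½*36) - 6152) = 1/((18/7 - 18) - 6152) = 1/(-108/7 - 6152) = 1/(-43172/7) = -7/43172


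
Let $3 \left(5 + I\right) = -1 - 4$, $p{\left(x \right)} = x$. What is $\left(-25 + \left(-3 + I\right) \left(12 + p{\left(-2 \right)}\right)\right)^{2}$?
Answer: $\frac{133225}{9} \approx 14803.0$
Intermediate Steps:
$I = - \frac{20}{3}$ ($I = -5 + \frac{-1 - 4}{3} = -5 + \frac{1}{3} \left(-5\right) = -5 - \frac{5}{3} = - \frac{20}{3} \approx -6.6667$)
$\left(-25 + \left(-3 + I\right) \left(12 + p{\left(-2 \right)}\right)\right)^{2} = \left(-25 + \left(-3 - \frac{20}{3}\right) \left(12 - 2\right)\right)^{2} = \left(-25 - \frac{290}{3}\right)^{2} = \left(- \frac{365}{3}\right)^{2} = \frac{133225}{9}$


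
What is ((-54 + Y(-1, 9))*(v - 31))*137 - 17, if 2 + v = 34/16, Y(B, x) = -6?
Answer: 507551/2 ≈ 2.5378e+5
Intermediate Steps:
v = ⅛ (v = -2 + 34/16 = -2 + 34*(1/16) = -2 + 17/8 = ⅛ ≈ 0.12500)
((-54 + Y(-1, 9))*(v - 31))*137 - 17 = ((-54 - 6)*(⅛ - 31))*137 - 17 = -60*(-247/8)*137 - 17 = (3705/2)*137 - 17 = 507585/2 - 17 = 507551/2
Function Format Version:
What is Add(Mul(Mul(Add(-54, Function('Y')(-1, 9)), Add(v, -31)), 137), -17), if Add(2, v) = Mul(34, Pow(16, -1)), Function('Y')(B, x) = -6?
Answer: Rational(507551, 2) ≈ 2.5378e+5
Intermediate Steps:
v = Rational(1, 8) (v = Add(-2, Mul(34, Pow(16, -1))) = Add(-2, Mul(34, Rational(1, 16))) = Add(-2, Rational(17, 8)) = Rational(1, 8) ≈ 0.12500)
Add(Mul(Mul(Add(-54, Function('Y')(-1, 9)), Add(v, -31)), 137), -17) = Add(Mul(Mul(Add(-54, -6), Add(Rational(1, 8), -31)), 137), -17) = Add(Mul(Mul(-60, Rational(-247, 8)), 137), -17) = Add(Mul(Rational(3705, 2), 137), -17) = Add(Rational(507585, 2), -17) = Rational(507551, 2)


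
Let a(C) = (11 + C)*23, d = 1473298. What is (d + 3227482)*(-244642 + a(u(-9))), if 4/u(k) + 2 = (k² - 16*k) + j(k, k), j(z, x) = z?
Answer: -122923408570060/107 ≈ -1.1488e+12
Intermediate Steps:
u(k) = 4/(-2 + k² - 15*k) (u(k) = 4/(-2 + ((k² - 16*k) + k)) = 4/(-2 + (k² - 15*k)) = 4/(-2 + k² - 15*k))
a(C) = 253 + 23*C
(d + 3227482)*(-244642 + a(u(-9))) = (1473298 + 3227482)*(-244642 + (253 + 23*(4/(-2 + (-9)² - 15*(-9))))) = 4700780*(-244642 + (253 + 23*(4/(-2 + 81 + 135)))) = 4700780*(-244642 + (253 + 23*(4/214))) = 4700780*(-244642 + (253 + 23*(4*(1/214)))) = 4700780*(-244642 + (253 + 23*(2/107))) = 4700780*(-244642 + (253 + 46/107)) = 4700780*(-244642 + 27117/107) = 4700780*(-26149577/107) = -122923408570060/107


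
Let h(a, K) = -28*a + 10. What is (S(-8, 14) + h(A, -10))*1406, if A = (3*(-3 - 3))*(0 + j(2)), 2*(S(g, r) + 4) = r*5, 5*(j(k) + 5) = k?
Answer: -16010122/5 ≈ -3.2020e+6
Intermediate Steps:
j(k) = -5 + k/5
S(g, r) = -4 + 5*r/2 (S(g, r) = -4 + (r*5)/2 = -4 + (5*r)/2 = -4 + 5*r/2)
A = 414/5 (A = (3*(-3 - 3))*(0 + (-5 + (⅕)*2)) = (3*(-6))*(0 + (-5 + ⅖)) = -18*(0 - 23/5) = -18*(-23/5) = 414/5 ≈ 82.800)
h(a, K) = 10 - 28*a
(S(-8, 14) + h(A, -10))*1406 = ((-4 + (5/2)*14) + (10 - 28*414/5))*1406 = ((-4 + 35) + (10 - 11592/5))*1406 = (31 - 11542/5)*1406 = -11387/5*1406 = -16010122/5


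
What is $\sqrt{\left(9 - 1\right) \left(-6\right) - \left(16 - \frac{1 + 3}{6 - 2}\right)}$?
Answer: $3 i \sqrt{7} \approx 7.9373 i$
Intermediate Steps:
$\sqrt{\left(9 - 1\right) \left(-6\right) - \left(16 - \frac{1 + 3}{6 - 2}\right)} = \sqrt{8 \left(-6\right) - \left(16 - \frac{4}{4}\right)} = \sqrt{-48 + \left(4 \cdot \frac{1}{4} - 16\right)} = \sqrt{-48 + \left(1 - 16\right)} = \sqrt{-48 - 15} = \sqrt{-63} = 3 i \sqrt{7}$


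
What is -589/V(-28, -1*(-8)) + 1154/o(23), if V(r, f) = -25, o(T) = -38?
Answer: -3234/475 ≈ -6.8084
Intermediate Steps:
-589/V(-28, -1*(-8)) + 1154/o(23) = -589/(-25) + 1154/(-38) = -589*(-1/25) + 1154*(-1/38) = 589/25 - 577/19 = -3234/475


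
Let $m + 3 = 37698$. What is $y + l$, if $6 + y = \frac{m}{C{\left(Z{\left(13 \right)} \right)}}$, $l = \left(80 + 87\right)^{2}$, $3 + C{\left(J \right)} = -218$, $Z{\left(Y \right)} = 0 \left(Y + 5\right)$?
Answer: $\frac{6124448}{221} \approx 27712.0$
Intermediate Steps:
$Z{\left(Y \right)} = 0$ ($Z{\left(Y \right)} = 0 \left(5 + Y\right) = 0$)
$C{\left(J \right)} = -221$ ($C{\left(J \right)} = -3 - 218 = -221$)
$m = 37695$ ($m = -3 + 37698 = 37695$)
$l = 27889$ ($l = 167^{2} = 27889$)
$y = - \frac{39021}{221}$ ($y = -6 + \frac{37695}{-221} = -6 + 37695 \left(- \frac{1}{221}\right) = -6 - \frac{37695}{221} = - \frac{39021}{221} \approx -176.57$)
$y + l = - \frac{39021}{221} + 27889 = \frac{6124448}{221}$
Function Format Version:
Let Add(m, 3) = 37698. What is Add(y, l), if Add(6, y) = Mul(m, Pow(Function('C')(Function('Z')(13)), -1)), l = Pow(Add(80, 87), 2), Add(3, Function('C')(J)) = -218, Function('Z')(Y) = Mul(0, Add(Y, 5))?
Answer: Rational(6124448, 221) ≈ 27712.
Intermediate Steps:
Function('Z')(Y) = 0 (Function('Z')(Y) = Mul(0, Add(5, Y)) = 0)
Function('C')(J) = -221 (Function('C')(J) = Add(-3, -218) = -221)
m = 37695 (m = Add(-3, 37698) = 37695)
l = 27889 (l = Pow(167, 2) = 27889)
y = Rational(-39021, 221) (y = Add(-6, Mul(37695, Pow(-221, -1))) = Add(-6, Mul(37695, Rational(-1, 221))) = Add(-6, Rational(-37695, 221)) = Rational(-39021, 221) ≈ -176.57)
Add(y, l) = Add(Rational(-39021, 221), 27889) = Rational(6124448, 221)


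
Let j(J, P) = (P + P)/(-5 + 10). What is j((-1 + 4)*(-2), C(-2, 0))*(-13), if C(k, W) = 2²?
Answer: -104/5 ≈ -20.800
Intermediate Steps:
C(k, W) = 4
j(J, P) = 2*P/5 (j(J, P) = (2*P)/5 = (2*P)*(⅕) = 2*P/5)
j((-1 + 4)*(-2), C(-2, 0))*(-13) = ((⅖)*4)*(-13) = (8/5)*(-13) = -104/5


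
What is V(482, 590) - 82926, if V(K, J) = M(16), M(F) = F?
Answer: -82910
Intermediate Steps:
V(K, J) = 16
V(482, 590) - 82926 = 16 - 82926 = -82910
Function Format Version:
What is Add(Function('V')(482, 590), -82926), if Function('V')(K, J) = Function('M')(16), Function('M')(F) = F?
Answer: -82910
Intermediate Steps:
Function('V')(K, J) = 16
Add(Function('V')(482, 590), -82926) = Add(16, -82926) = -82910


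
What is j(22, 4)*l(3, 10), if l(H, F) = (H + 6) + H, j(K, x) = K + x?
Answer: 312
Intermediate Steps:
l(H, F) = 6 + 2*H (l(H, F) = (6 + H) + H = 6 + 2*H)
j(22, 4)*l(3, 10) = (22 + 4)*(6 + 2*3) = 26*(6 + 6) = 26*12 = 312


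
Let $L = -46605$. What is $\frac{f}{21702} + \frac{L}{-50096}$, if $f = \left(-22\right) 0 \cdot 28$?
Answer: $\frac{46605}{50096} \approx 0.93031$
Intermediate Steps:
$f = 0$ ($f = 0 \cdot 28 = 0$)
$\frac{f}{21702} + \frac{L}{-50096} = \frac{0}{21702} - \frac{46605}{-50096} = 0 \cdot \frac{1}{21702} - - \frac{46605}{50096} = 0 + \frac{46605}{50096} = \frac{46605}{50096}$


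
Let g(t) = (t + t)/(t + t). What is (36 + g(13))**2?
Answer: 1369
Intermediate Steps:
g(t) = 1 (g(t) = (2*t)/((2*t)) = (2*t)*(1/(2*t)) = 1)
(36 + g(13))**2 = (36 + 1)**2 = 37**2 = 1369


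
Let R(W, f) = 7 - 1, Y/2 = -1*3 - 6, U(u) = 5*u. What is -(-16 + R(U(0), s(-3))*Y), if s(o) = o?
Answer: 124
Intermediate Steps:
Y = -18 (Y = 2*(-1*3 - 6) = 2*(-3 - 6) = 2*(-9) = -18)
R(W, f) = 6
-(-16 + R(U(0), s(-3))*Y) = -(-16 + 6*(-18)) = -(-16 - 108) = -1*(-124) = 124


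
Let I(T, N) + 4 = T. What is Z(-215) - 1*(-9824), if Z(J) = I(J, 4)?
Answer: 9605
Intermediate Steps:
I(T, N) = -4 + T
Z(J) = -4 + J
Z(-215) - 1*(-9824) = (-4 - 215) - 1*(-9824) = -219 + 9824 = 9605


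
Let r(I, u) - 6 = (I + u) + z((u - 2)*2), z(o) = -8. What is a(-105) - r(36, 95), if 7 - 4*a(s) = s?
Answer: -101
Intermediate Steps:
a(s) = 7/4 - s/4
r(I, u) = -2 + I + u (r(I, u) = 6 + ((I + u) - 8) = 6 + (-8 + I + u) = -2 + I + u)
a(-105) - r(36, 95) = (7/4 - ¼*(-105)) - (-2 + 36 + 95) = (7/4 + 105/4) - 1*129 = 28 - 129 = -101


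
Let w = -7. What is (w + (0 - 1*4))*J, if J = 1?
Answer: -11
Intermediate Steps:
(w + (0 - 1*4))*J = (-7 + (0 - 1*4))*1 = (-7 + (0 - 4))*1 = (-7 - 4)*1 = -11*1 = -11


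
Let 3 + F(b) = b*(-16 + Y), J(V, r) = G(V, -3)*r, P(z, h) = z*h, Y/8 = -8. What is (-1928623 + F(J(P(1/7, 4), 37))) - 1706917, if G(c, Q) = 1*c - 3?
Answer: -25398481/7 ≈ -3.6284e+6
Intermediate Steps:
Y = -64 (Y = 8*(-8) = -64)
G(c, Q) = -3 + c (G(c, Q) = c - 3 = -3 + c)
P(z, h) = h*z
J(V, r) = r*(-3 + V) (J(V, r) = (-3 + V)*r = r*(-3 + V))
F(b) = -3 - 80*b (F(b) = -3 + b*(-16 - 64) = -3 + b*(-80) = -3 - 80*b)
(-1928623 + F(J(P(1/7, 4), 37))) - 1706917 = (-1928623 + (-3 - 2960*(-3 + 4/7))) - 1706917 = (-1928623 + (-3 - 2960*(-17)/7)) - 1706917 = (-1928623 + (-3 - 80*(-629/7))) - 1706917 = (-1928623 + (-3 + 50320/7)) - 1706917 = (-1928623 + 50299/7) - 1706917 = -13450062/7 - 1706917 = -25398481/7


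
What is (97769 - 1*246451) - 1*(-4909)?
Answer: -143773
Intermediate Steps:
(97769 - 1*246451) - 1*(-4909) = (97769 - 246451) + 4909 = -148682 + 4909 = -143773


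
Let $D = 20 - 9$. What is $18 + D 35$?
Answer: $403$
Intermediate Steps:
$D = 11$
$18 + D 35 = 18 + 11 \cdot 35 = 18 + 385 = 403$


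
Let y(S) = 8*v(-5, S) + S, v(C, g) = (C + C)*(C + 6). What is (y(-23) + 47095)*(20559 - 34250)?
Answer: -643367472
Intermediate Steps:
v(C, g) = 2*C*(6 + C) (v(C, g) = (2*C)*(6 + C) = 2*C*(6 + C))
y(S) = -80 + S (y(S) = 8*(2*(-5)*(6 - 5)) + S = 8*(2*(-5)*1) + S = 8*(-10) + S = -80 + S)
(y(-23) + 47095)*(20559 - 34250) = ((-80 - 23) + 47095)*(20559 - 34250) = (-103 + 47095)*(-13691) = 46992*(-13691) = -643367472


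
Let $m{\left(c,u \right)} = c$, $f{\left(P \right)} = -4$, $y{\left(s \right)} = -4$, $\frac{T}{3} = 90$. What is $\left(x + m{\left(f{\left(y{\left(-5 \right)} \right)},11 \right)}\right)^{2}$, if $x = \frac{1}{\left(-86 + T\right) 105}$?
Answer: $\frac{5972043841}{373262400} \approx 16.0$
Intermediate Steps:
$T = 270$ ($T = 3 \cdot 90 = 270$)
$x = \frac{1}{19320}$ ($x = \frac{1}{\left(-86 + 270\right) 105} = \frac{1}{184} \cdot \frac{1}{105} = \frac{1}{19320} \approx 5.176 \cdot 10^{-5}$)
$\left(x + m{\left(f{\left(y{\left(-5 \right)} \right)},11 \right)}\right)^{2} = \left(\frac{1}{19320} - 4\right)^{2} = \left(- \frac{77279}{19320}\right)^{2} = \frac{5972043841}{373262400}$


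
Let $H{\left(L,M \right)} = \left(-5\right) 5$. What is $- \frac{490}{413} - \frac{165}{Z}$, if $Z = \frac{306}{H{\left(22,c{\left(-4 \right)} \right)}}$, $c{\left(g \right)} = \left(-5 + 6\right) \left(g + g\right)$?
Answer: $\frac{73985}{6018} \approx 12.294$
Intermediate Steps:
$c{\left(g \right)} = 2 g$ ($c{\left(g \right)} = 1 \cdot 2 g = 2 g$)
$H{\left(L,M \right)} = -25$
$Z = - \frac{306}{25}$ ($Z = \frac{306}{-25} = 306 \left(- \frac{1}{25}\right) = - \frac{306}{25} \approx -12.24$)
$- \frac{490}{413} - \frac{165}{Z} = - \frac{490}{413} - \frac{165}{- \frac{306}{25}} = \left(-490\right) \frac{1}{413} - - \frac{1375}{102} = - \frac{70}{59} + \frac{1375}{102} = \frac{73985}{6018}$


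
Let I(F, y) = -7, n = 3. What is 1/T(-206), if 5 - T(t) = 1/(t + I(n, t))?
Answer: 213/1066 ≈ 0.19981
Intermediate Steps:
T(t) = 5 - 1/(-7 + t) (T(t) = 5 - 1/(t - 7) = 5 - 1/(-7 + t))
1/T(-206) = 1/((-36 + 5*(-206))/(-7 - 206)) = 1/((-36 - 1030)/(-213)) = 1/(-1/213*(-1066)) = 1/(1066/213) = 213/1066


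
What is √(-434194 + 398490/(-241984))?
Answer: I*√397263618078466/30248 ≈ 658.94*I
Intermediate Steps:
√(-434194 + 398490/(-241984)) = √(-434194 + 398490*(-1/241984)) = √(-434194 - 199245/120992) = √(-52534199693/120992) = I*√397263618078466/30248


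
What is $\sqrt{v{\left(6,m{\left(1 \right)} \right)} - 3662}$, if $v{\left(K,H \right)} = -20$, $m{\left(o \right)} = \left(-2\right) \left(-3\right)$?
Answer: $i \sqrt{3682} \approx 60.68 i$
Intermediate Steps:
$m{\left(o \right)} = 6$
$\sqrt{v{\left(6,m{\left(1 \right)} \right)} - 3662} = \sqrt{-20 - 3662} = \sqrt{-3682} = i \sqrt{3682}$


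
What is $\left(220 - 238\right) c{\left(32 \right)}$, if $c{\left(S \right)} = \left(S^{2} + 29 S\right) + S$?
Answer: $-35712$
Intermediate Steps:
$c{\left(S \right)} = S^{2} + 30 S$
$\left(220 - 238\right) c{\left(32 \right)} = \left(220 - 238\right) 32 \left(30 + 32\right) = - 18 \cdot 32 \cdot 62 = \left(-18\right) 1984 = -35712$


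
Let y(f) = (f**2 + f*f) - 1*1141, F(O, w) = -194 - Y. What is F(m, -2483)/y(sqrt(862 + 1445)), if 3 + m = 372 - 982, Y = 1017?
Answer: -1211/3473 ≈ -0.34869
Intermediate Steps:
m = -613 (m = -3 + (372 - 982) = -3 - 610 = -613)
F(O, w) = -1211 (F(O, w) = -194 - 1*1017 = -194 - 1017 = -1211)
y(f) = -1141 + 2*f**2 (y(f) = (f**2 + f**2) - 1141 = 2*f**2 - 1141 = -1141 + 2*f**2)
F(m, -2483)/y(sqrt(862 + 1445)) = -1211/(-1141 + 2*(sqrt(862 + 1445))**2) = -1211/(-1141 + 2*(sqrt(2307))**2) = -1211/(-1141 + 2*2307) = -1211/(-1141 + 4614) = -1211/3473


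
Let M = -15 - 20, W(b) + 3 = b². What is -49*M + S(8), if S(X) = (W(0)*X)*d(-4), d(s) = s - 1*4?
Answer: 1907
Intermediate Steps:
W(b) = -3 + b²
d(s) = -4 + s (d(s) = s - 4 = -4 + s)
M = -35
S(X) = 24*X (S(X) = ((-3 + 0²)*X)*(-4 - 4) = ((-3 + 0)*X)*(-8) = -3*X*(-8) = 24*X)
-49*M + S(8) = -49*(-35) + 24*8 = 1715 + 192 = 1907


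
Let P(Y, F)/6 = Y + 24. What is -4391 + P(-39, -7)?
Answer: -4481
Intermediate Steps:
P(Y, F) = 144 + 6*Y (P(Y, F) = 6*(Y + 24) = 6*(24 + Y) = 144 + 6*Y)
-4391 + P(-39, -7) = -4391 + (144 + 6*(-39)) = -4391 + (144 - 234) = -4391 - 90 = -4481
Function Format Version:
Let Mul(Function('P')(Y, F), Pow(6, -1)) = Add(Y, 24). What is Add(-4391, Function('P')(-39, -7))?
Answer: -4481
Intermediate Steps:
Function('P')(Y, F) = Add(144, Mul(6, Y)) (Function('P')(Y, F) = Mul(6, Add(Y, 24)) = Mul(6, Add(24, Y)) = Add(144, Mul(6, Y)))
Add(-4391, Function('P')(-39, -7)) = Add(-4391, Add(144, Mul(6, -39))) = Add(-4391, Add(144, -234)) = Add(-4391, -90) = -4481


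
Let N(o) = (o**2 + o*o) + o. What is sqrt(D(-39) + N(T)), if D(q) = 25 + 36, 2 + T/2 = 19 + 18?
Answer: sqrt(9931) ≈ 99.654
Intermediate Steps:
T = 70 (T = -4 + 2*(19 + 18) = -4 + 2*37 = -4 + 74 = 70)
D(q) = 61
N(o) = o + 2*o**2 (N(o) = (o**2 + o**2) + o = 2*o**2 + o = o + 2*o**2)
sqrt(D(-39) + N(T)) = sqrt(61 + 70*(1 + 2*70)) = sqrt(61 + 70*(1 + 140)) = sqrt(61 + 70*141) = sqrt(61 + 9870) = sqrt(9931)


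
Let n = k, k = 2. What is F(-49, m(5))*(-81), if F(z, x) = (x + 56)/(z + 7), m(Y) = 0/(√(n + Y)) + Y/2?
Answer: 3159/28 ≈ 112.82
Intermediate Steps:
n = 2
m(Y) = Y/2 (m(Y) = 0/(√(2 + Y)) + Y/2 = 0/√(2 + Y) + Y*(½) = 0 + Y/2 = Y/2)
F(z, x) = (56 + x)/(7 + z)
F(-49, m(5))*(-81) = ((56 + (½)*5)/(7 - 49))*(-81) = ((56 + 5/2)/(-42))*(-81) = -1/42*117/2*(-81) = -39/28*(-81) = 3159/28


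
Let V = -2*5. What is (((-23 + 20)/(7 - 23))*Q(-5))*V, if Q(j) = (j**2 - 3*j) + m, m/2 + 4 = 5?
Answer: -315/4 ≈ -78.750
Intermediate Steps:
m = 2 (m = -8 + 2*5 = -8 + 10 = 2)
V = -10
Q(j) = 2 + j**2 - 3*j (Q(j) = (j**2 - 3*j) + 2 = 2 + j**2 - 3*j)
(((-23 + 20)/(7 - 23))*Q(-5))*V = (((-23 + 20)/(7 - 23))*(2 + (-5)**2 - 3*(-5)))*(-10) = ((-3/(-16))*(2 + 25 + 15))*(-10) = (-3*(-1/16)*42)*(-10) = ((3/16)*42)*(-10) = (63/8)*(-10) = -315/4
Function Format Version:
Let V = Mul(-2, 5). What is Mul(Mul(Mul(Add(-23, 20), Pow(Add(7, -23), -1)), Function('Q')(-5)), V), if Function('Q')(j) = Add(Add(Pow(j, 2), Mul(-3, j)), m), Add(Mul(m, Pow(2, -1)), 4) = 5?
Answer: Rational(-315, 4) ≈ -78.750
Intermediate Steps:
m = 2 (m = Add(-8, Mul(2, 5)) = Add(-8, 10) = 2)
V = -10
Function('Q')(j) = Add(2, Pow(j, 2), Mul(-3, j)) (Function('Q')(j) = Add(Add(Pow(j, 2), Mul(-3, j)), 2) = Add(2, Pow(j, 2), Mul(-3, j)))
Mul(Mul(Mul(Add(-23, 20), Pow(Add(7, -23), -1)), Function('Q')(-5)), V) = Mul(Mul(Mul(Add(-23, 20), Pow(Add(7, -23), -1)), Add(2, Pow(-5, 2), Mul(-3, -5))), -10) = Mul(Mul(Mul(-3, Pow(-16, -1)), Add(2, 25, 15)), -10) = Mul(Mul(Mul(-3, Rational(-1, 16)), 42), -10) = Mul(Mul(Rational(3, 16), 42), -10) = Mul(Rational(63, 8), -10) = Rational(-315, 4)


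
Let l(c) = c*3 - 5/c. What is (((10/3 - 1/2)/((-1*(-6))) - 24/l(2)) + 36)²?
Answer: 55696369/63504 ≈ 877.05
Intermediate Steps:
l(c) = -5/c + 3*c (l(c) = 3*c - 5/c = -5/c + 3*c)
(((10/3 - 1/2)/((-1*(-6))) - 24/l(2)) + 36)² = (((10/3 - 1/2)/((-1*(-6))) - 24/(-5/2 + 3*2)) + 36)² = (((10*(⅓) - 1*½)/6 - 24/(-5*½ + 6)) + 36)² = (((10/3 - ½)*(⅙) - 24/(-5/2 + 6)) + 36)² = (((17/6)*(⅙) - 24/7/2) + 36)² = ((17/36 - 24*2/7) + 36)² = ((17/36 - 48/7) + 36)² = (-1609/252 + 36)² = (7463/252)² = 55696369/63504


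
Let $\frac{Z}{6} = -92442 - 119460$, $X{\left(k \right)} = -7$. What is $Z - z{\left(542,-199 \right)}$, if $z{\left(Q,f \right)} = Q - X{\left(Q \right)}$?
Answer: $-1271961$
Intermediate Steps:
$z{\left(Q,f \right)} = 7 + Q$ ($z{\left(Q,f \right)} = Q - -7 = Q + 7 = 7 + Q$)
$Z = -1271412$ ($Z = 6 \left(-92442 - 119460\right) = 6 \left(-211902\right) = -1271412$)
$Z - z{\left(542,-199 \right)} = -1271412 - \left(7 + 542\right) = -1271412 - 549 = -1271961$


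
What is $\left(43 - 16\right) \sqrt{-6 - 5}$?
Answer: $27 i \sqrt{11} \approx 89.549 i$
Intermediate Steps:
$\left(43 - 16\right) \sqrt{-6 - 5} = 27 \sqrt{-11} = 27 i \sqrt{11}$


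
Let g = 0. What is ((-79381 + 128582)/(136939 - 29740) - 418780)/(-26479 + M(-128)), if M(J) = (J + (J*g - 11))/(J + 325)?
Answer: 8843871359743/559203797898 ≈ 15.815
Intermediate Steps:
M(J) = (-11 + J)/(325 + J) (M(J) = (J + (J*0 - 11))/(J + 325) = (J + (0 - 11))/(325 + J) = (J - 11)/(325 + J) = (-11 + J)/(325 + J))
((-79381 + 128582)/(136939 - 29740) - 418780)/(-26479 + M(-128)) = ((-79381 + 128582)/(136939 - 29740) - 418780)/(-26479 + (-11 - 128)/(325 - 128)) = (49201/107199 - 418780)/(-26479 - 139/197) = -44892748019/(107199*(-5216502/197)) = -44892748019/107199*(-197/5216502) = 8843871359743/559203797898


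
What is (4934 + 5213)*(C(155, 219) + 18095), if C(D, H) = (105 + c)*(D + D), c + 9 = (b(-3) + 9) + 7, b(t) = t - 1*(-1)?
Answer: 529622665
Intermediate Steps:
b(t) = 1 + t (b(t) = t + 1 = 1 + t)
c = 5 (c = -9 + (((1 - 3) + 9) + 7) = -9 + ((-2 + 9) + 7) = -9 + (7 + 7) = -9 + 14 = 5)
C(D, H) = 220*D (C(D, H) = (105 + 5)*(D + D) = 110*(2*D) = 220*D)
(4934 + 5213)*(C(155, 219) + 18095) = (4934 + 5213)*(220*155 + 18095) = 10147*(34100 + 18095) = 10147*52195 = 529622665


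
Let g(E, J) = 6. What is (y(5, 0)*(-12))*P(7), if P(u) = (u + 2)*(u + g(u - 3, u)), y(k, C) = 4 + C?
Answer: -5616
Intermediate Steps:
P(u) = (2 + u)*(6 + u) (P(u) = (u + 2)*(u + 6) = (2 + u)*(6 + u))
(y(5, 0)*(-12))*P(7) = ((4 + 0)*(-12))*(12 + 7**2 + 8*7) = (4*(-12))*(12 + 49 + 56) = -48*117 = -5616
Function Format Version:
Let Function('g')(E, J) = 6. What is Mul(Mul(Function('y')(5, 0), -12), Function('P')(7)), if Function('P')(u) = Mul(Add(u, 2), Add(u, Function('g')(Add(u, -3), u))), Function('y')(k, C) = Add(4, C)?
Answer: -5616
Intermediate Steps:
Function('P')(u) = Mul(Add(2, u), Add(6, u)) (Function('P')(u) = Mul(Add(u, 2), Add(u, 6)) = Mul(Add(2, u), Add(6, u)))
Mul(Mul(Function('y')(5, 0), -12), Function('P')(7)) = Mul(Mul(Add(4, 0), -12), Add(12, Pow(7, 2), Mul(8, 7))) = Mul(Mul(4, -12), Add(12, 49, 56)) = Mul(-48, 117) = -5616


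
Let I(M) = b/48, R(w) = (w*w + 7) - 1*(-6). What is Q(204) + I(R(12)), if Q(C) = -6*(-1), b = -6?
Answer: 47/8 ≈ 5.8750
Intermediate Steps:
Q(C) = 6
R(w) = 13 + w**2 (R(w) = (w**2 + 7) + 6 = (7 + w**2) + 6 = 13 + w**2)
I(M) = -1/8 (I(M) = -6/48 = -6*1/48 = -1/8)
Q(204) + I(R(12)) = 6 - 1/8 = 47/8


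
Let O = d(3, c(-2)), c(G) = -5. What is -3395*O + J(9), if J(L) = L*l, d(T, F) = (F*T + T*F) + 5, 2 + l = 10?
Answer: 84947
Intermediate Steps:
l = 8 (l = -2 + 10 = 8)
d(T, F) = 5 + 2*F*T (d(T, F) = (F*T + F*T) + 5 = 2*F*T + 5 = 5 + 2*F*T)
O = -25 (O = 5 + 2*(-5)*3 = 5 - 30 = -25)
J(L) = 8*L (J(L) = L*8 = 8*L)
-3395*O + J(9) = -3395*(-25) + 8*9 = 84875 + 72 = 84947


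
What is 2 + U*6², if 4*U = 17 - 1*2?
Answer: 137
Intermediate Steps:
U = 15/4 (U = (17 - 1*2)/4 = (17 - 2)/4 = (¼)*15 = 15/4 ≈ 3.7500)
2 + U*6² = 2 + (15/4)*6² = 2 + (15/4)*36 = 2 + 135 = 137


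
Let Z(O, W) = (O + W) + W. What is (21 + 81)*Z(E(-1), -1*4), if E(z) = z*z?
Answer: -714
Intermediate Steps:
E(z) = z²
Z(O, W) = O + 2*W
(21 + 81)*Z(E(-1), -1*4) = (21 + 81)*((-1)² + 2*(-1*4)) = 102*(1 + 2*(-4)) = 102*(1 - 8) = 102*(-7) = -714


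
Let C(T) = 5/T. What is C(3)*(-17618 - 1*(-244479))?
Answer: 1134305/3 ≈ 3.7810e+5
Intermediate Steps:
C(3)*(-17618 - 1*(-244479)) = (5/3)*(-17618 - 1*(-244479)) = (5*(⅓))*(-17618 + 244479) = (5/3)*226861 = 1134305/3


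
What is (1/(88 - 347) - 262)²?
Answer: 4604843881/67081 ≈ 68646.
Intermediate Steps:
(1/(88 - 347) - 262)² = (1/(-259) - 262)² = (-1/259 - 262)² = (-67859/259)² = 4604843881/67081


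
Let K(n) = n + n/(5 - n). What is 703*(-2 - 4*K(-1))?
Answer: 5624/3 ≈ 1874.7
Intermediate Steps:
703*(-2 - 4*K(-1)) = 703*(-2 - (-4)*(-6 - 1)/(-5 - 1)) = 703*(-2 - (-4)*(-7)/(-6)) = 703*(-2 - (-4)*(-1)*(-7)/6) = 703*(-2 - 4*(-7/6)) = 703*(-2 + 14/3) = 703*(8/3) = 5624/3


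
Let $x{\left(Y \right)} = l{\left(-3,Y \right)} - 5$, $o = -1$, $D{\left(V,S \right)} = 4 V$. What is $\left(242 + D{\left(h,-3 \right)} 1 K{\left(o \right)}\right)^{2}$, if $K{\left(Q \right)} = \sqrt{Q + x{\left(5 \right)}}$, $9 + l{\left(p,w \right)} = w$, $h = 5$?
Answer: $54564 + 9680 i \sqrt{10} \approx 54564.0 + 30611.0 i$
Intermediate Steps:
$l{\left(p,w \right)} = -9 + w$
$x{\left(Y \right)} = -14 + Y$ ($x{\left(Y \right)} = \left(-9 + Y\right) - 5 = -14 + Y$)
$K{\left(Q \right)} = \sqrt{-9 + Q}$ ($K{\left(Q \right)} = \sqrt{Q + \left(-14 + 5\right)} = \sqrt{Q - 9} = \sqrt{-9 + Q}$)
$\left(242 + D{\left(h,-3 \right)} 1 K{\left(o \right)}\right)^{2} = \left(242 + 4 \cdot 5 \cdot 1 \sqrt{-9 - 1}\right)^{2} = \left(242 + 20 \cdot 1 \sqrt{-10}\right)^{2} = \left(242 + 20 i \sqrt{10}\right)^{2}$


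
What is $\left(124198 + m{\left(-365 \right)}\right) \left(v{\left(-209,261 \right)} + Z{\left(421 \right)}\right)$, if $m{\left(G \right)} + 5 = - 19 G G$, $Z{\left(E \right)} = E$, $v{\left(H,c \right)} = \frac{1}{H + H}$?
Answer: $- \frac{211795534557}{209} \approx -1.0134 \cdot 10^{9}$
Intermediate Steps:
$v{\left(H,c \right)} = \frac{1}{2 H}$
$m{\left(G \right)} = -5 - 19 G^{2}$ ($m{\left(G \right)} = -5 - 19 G G = -5 - 19 G^{2}$)
$\left(124198 + m{\left(-365 \right)}\right) \left(v{\left(-209,261 \right)} + Z{\left(421 \right)}\right) = \left(124198 - \left(5 + 19 \left(-365\right)^{2}\right)\right) \left(\frac{1}{2 \left(-209\right)} + 421\right) = \left(124198 - 2531280\right) \left(\frac{1}{2} \left(- \frac{1}{209}\right) + 421\right) = \left(124198 - 2531280\right) \left(- \frac{1}{418} + 421\right) = \left(124198 - 2531280\right) \frac{175977}{418} = \left(-2407082\right) \frac{175977}{418} = - \frac{211795534557}{209}$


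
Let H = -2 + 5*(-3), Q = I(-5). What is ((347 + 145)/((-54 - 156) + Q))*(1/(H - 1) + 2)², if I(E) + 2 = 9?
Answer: -7175/783 ≈ -9.1635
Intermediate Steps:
I(E) = 7 (I(E) = -2 + 9 = 7)
Q = 7
H = -17 (H = -2 - 15 = -17)
((347 + 145)/((-54 - 156) + Q))*(1/(H - 1) + 2)² = ((347 + 145)/((-54 - 156) + 7))*(1/(-17 - 1) + 2)² = (492/(-210 + 7))*(1/(-18) + 2)² = (492/(-203))*(-1/18 + 2)² = (492*(-1/203))*(35/18)² = -492/203*1225/324 = -7175/783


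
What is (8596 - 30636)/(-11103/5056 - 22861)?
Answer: 111434240/115596319 ≈ 0.96399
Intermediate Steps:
(8596 - 30636)/(-11103/5056 - 22861) = -22040/(-11103*1/5056 - 22861) = -22040/(-11103/5056 - 22861) = -22040/(-115596319/5056) = -22040*(-5056/115596319) = 111434240/115596319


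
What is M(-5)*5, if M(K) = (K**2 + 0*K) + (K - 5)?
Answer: 75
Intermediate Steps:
M(K) = -5 + K + K**2 (M(K) = (K**2 + 0) + (-5 + K) = K**2 + (-5 + K) = -5 + K + K**2)
M(-5)*5 = (-5 - 5 + (-5)**2)*5 = (-5 - 5 + 25)*5 = 15*5 = 75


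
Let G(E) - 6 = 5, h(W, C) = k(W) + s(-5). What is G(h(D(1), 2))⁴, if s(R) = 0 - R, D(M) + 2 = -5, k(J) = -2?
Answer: 14641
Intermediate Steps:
D(M) = -7 (D(M) = -2 - 5 = -7)
s(R) = -R
h(W, C) = 3 (h(W, C) = -2 - 1*(-5) = -2 + 5 = 3)
G(E) = 11 (G(E) = 6 + 5 = 11)
G(h(D(1), 2))⁴ = 11⁴ = 14641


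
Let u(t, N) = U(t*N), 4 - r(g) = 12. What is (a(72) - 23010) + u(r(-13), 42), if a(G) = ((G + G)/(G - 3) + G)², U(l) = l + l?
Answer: -9624162/529 ≈ -18193.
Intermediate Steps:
r(g) = -8 (r(g) = 4 - 1*12 = 4 - 12 = -8)
U(l) = 2*l
u(t, N) = 2*N*t (u(t, N) = 2*(t*N) = 2*(N*t) = 2*N*t)
a(G) = (G + 2*G/(-3 + G))² (a(G) = ((2*G)/(-3 + G) + G)² = (2*G/(-3 + G) + G)² = (G + 2*G/(-3 + G))²)
(a(72) - 23010) + u(r(-13), 42) = (72²*(-1 + 72)²/(-3 + 72)² - 23010) + 2*42*(-8) = (5184*71²/69² - 23010) - 672 = (5184*5041*(1/4761) - 23010) - 672 = (2903616/529 - 23010) - 672 = -9268674/529 - 672 = -9624162/529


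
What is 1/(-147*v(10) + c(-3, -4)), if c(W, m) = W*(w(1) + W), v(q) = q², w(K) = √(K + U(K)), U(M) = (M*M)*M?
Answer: -4897/71941821 + √2/71941821 ≈ -6.8049e-5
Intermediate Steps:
U(M) = M³ (U(M) = M²*M = M³)
w(K) = √(K + K³)
c(W, m) = W*(W + √2) (c(W, m) = W*(√(1 + 1³) + W) = W*(√(1 + 1) + W) = W*(√2 + W) = W*(W + √2))
1/(-147*v(10) + c(-3, -4)) = 1/(-147*10² - 3*(-3 + √2)) = 1/(-147*100 + (9 - 3*√2)) = 1/(-14700 + (9 - 3*√2)) = 1/(-14691 - 3*√2)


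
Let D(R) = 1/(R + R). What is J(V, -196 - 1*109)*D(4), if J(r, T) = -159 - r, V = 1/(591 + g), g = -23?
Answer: -90313/4544 ≈ -19.875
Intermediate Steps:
V = 1/568 (V = 1/(591 - 23) = 1/568 ≈ 0.0017606)
D(R) = 1/(2*R)
J(V, -196 - 1*109)*D(4) = (-159 - 1*1/568)*((½)/4) = (-159 - 1/568)*((½)*(¼)) = -90313/568*⅛ = -90313/4544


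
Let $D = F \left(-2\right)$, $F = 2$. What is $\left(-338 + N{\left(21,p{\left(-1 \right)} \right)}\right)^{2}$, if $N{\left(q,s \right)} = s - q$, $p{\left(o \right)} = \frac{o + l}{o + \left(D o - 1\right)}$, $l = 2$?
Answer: $\frac{514089}{4} \approx 1.2852 \cdot 10^{5}$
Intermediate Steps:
$D = -4$ ($D = 2 \left(-2\right) = -4$)
$p{\left(o \right)} = \frac{2 + o}{-1 - 3 o}$ ($p{\left(o \right)} = \frac{o + 2}{o - \left(1 + 4 o\right)} = \frac{2 + o}{o - \left(1 + 4 o\right)} = \frac{2 + o}{-1 - 3 o}$)
$\left(-338 + N{\left(21,p{\left(-1 \right)} \right)}\right)^{2} = \left(-338 - \left(21 - \frac{-2 - -1}{1 + 3 \left(-1\right)}\right)\right)^{2} = \left(-338 - \left(21 - \frac{-2 + 1}{1 - 3}\right)\right)^{2} = \left(-338 - \left(21 - \frac{1}{-2} \left(-1\right)\right)\right)^{2} = \left(-338 - \frac{41}{2}\right)^{2} = \left(- \frac{717}{2}\right)^{2} = \frac{514089}{4}$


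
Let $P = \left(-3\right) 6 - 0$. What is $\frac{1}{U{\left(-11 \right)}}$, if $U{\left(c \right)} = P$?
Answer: $- \frac{1}{18} \approx -0.055556$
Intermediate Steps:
$P = -18$ ($P = -18 + \left(-2 + 2\right) = -18 + 0 = -18$)
$U{\left(c \right)} = -18$
$\frac{1}{U{\left(-11 \right)}} = \frac{1}{-18} = - \frac{1}{18}$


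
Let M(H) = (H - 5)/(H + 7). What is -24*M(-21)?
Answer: -312/7 ≈ -44.571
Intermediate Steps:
M(H) = (-5 + H)/(7 + H)
-24*M(-21) = -24*(-5 - 21)/(7 - 21) = -24*(-26)/(-14) = -(-12)*(-26)/7 = -24*13/7 = -312/7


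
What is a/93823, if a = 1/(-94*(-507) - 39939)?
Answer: 1/724219737 ≈ 1.3808e-9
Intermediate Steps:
a = 1/7719 (a = 1/(47658 - 39939) = 1/7719 ≈ 0.00012955)
a/93823 = (1/7719)/93823 = (1/7719)*(1/93823) = 1/724219737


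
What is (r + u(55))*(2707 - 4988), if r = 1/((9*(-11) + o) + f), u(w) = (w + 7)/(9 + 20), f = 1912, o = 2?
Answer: -256747079/52635 ≈ -4877.9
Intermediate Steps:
u(w) = 7/29 + w/29 (u(w) = (7 + w)/29 = (7 + w)*(1/29) = 7/29 + w/29)
r = 1/1815 (r = 1/((9*(-11) + 2) + 1912) = 1/((-99 + 2) + 1912) = 1/(-97 + 1912) = 1/1815 ≈ 0.00055096)
(r + u(55))*(2707 - 4988) = (1/1815 + (7/29 + (1/29)*55))*(2707 - 4988) = (1/1815 + (7/29 + 55/29))*(-2281) = (1/1815 + 62/29)*(-2281) = (112559/52635)*(-2281) = -256747079/52635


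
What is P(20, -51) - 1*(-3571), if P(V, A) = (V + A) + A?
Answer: 3489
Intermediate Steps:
P(V, A) = V + 2*A (P(V, A) = (A + V) + A = V + 2*A)
P(20, -51) - 1*(-3571) = (20 + 2*(-51)) - 1*(-3571) = (20 - 102) + 3571 = -82 + 3571 = 3489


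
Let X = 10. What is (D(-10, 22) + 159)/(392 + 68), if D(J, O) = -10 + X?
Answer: 159/460 ≈ 0.34565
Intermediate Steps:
D(J, O) = 0 (D(J, O) = -10 + 10 = 0)
(D(-10, 22) + 159)/(392 + 68) = (0 + 159)/(392 + 68) = 159/460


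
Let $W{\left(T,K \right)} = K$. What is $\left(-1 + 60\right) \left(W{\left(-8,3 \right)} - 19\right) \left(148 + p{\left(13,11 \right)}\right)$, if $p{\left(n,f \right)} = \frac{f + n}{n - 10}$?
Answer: $-147264$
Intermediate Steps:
$p{\left(n,f \right)} = \frac{f + n}{-10 + n}$
$\left(-1 + 60\right) \left(W{\left(-8,3 \right)} - 19\right) \left(148 + p{\left(13,11 \right)}\right) = \left(-1 + 60\right) \left(3 - 19\right) \left(148 + \frac{11 + 13}{-10 + 13}\right) = 59 \left(-16\right) \left(148 + \frac{1}{3} \cdot 24\right) = - 944 \left(148 + \frac{1}{3} \cdot 24\right) = - 944 \left(148 + 8\right) = \left(-944\right) 156 = -147264$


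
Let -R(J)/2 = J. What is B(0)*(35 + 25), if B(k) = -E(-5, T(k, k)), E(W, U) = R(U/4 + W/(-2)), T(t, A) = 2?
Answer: 360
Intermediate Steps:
R(J) = -2*J
E(W, U) = W - U/2 (E(W, U) = -2*(U/4 + W/(-2)) = -2*(U*(¼) + W*(-½)) = -2*(U/4 - W/2) = -2*(-W/2 + U/4) = W - U/2)
B(k) = 6 (B(k) = -(-5 - ½*2) = -(-5 - 1) = -1*(-6) = 6)
B(0)*(35 + 25) = 6*(35 + 25) = 6*60 = 360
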